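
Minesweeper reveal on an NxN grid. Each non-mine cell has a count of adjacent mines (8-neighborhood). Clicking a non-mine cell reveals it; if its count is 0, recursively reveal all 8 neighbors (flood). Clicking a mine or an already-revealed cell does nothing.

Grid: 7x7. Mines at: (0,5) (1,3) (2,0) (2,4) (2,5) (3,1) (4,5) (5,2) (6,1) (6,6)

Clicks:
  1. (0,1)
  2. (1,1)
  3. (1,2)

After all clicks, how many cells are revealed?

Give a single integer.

Click 1 (0,1) count=0: revealed 6 new [(0,0) (0,1) (0,2) (1,0) (1,1) (1,2)] -> total=6
Click 2 (1,1) count=1: revealed 0 new [(none)] -> total=6
Click 3 (1,2) count=1: revealed 0 new [(none)] -> total=6

Answer: 6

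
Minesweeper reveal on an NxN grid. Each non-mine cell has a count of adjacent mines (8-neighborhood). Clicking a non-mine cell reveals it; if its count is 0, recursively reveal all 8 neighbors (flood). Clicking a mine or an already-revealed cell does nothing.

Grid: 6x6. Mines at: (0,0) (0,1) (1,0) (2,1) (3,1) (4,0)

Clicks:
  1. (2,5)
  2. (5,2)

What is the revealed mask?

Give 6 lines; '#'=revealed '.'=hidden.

Answer: ..####
..####
..####
..####
.#####
.#####

Derivation:
Click 1 (2,5) count=0: revealed 26 new [(0,2) (0,3) (0,4) (0,5) (1,2) (1,3) (1,4) (1,5) (2,2) (2,3) (2,4) (2,5) (3,2) (3,3) (3,4) (3,5) (4,1) (4,2) (4,3) (4,4) (4,5) (5,1) (5,2) (5,3) (5,4) (5,5)] -> total=26
Click 2 (5,2) count=0: revealed 0 new [(none)] -> total=26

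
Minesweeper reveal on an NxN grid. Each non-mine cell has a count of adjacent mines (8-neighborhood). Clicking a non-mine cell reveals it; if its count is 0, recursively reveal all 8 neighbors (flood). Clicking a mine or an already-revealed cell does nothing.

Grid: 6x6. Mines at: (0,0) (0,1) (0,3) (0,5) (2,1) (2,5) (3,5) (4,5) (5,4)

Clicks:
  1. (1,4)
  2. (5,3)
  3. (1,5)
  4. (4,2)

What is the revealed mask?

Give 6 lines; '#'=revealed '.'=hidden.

Click 1 (1,4) count=3: revealed 1 new [(1,4)] -> total=1
Click 2 (5,3) count=1: revealed 1 new [(5,3)] -> total=2
Click 3 (1,5) count=2: revealed 1 new [(1,5)] -> total=3
Click 4 (4,2) count=0: revealed 18 new [(1,2) (1,3) (2,2) (2,3) (2,4) (3,0) (3,1) (3,2) (3,3) (3,4) (4,0) (4,1) (4,2) (4,3) (4,4) (5,0) (5,1) (5,2)] -> total=21

Answer: ......
..####
..###.
#####.
#####.
####..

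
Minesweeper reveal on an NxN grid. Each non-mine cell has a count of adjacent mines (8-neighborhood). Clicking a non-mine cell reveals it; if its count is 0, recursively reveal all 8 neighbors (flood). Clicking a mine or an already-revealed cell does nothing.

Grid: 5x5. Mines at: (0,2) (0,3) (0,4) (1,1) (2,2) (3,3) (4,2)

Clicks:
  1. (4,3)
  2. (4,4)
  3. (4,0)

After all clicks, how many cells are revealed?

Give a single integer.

Answer: 8

Derivation:
Click 1 (4,3) count=2: revealed 1 new [(4,3)] -> total=1
Click 2 (4,4) count=1: revealed 1 new [(4,4)] -> total=2
Click 3 (4,0) count=0: revealed 6 new [(2,0) (2,1) (3,0) (3,1) (4,0) (4,1)] -> total=8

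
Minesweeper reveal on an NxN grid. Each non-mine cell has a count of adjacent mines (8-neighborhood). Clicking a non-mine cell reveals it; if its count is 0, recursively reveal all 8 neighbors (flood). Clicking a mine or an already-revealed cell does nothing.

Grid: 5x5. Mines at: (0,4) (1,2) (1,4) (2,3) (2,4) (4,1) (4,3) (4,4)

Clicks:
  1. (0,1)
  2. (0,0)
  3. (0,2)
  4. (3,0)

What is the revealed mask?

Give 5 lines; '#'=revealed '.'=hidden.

Answer: ###..
##...
##...
##...
.....

Derivation:
Click 1 (0,1) count=1: revealed 1 new [(0,1)] -> total=1
Click 2 (0,0) count=0: revealed 7 new [(0,0) (1,0) (1,1) (2,0) (2,1) (3,0) (3,1)] -> total=8
Click 3 (0,2) count=1: revealed 1 new [(0,2)] -> total=9
Click 4 (3,0) count=1: revealed 0 new [(none)] -> total=9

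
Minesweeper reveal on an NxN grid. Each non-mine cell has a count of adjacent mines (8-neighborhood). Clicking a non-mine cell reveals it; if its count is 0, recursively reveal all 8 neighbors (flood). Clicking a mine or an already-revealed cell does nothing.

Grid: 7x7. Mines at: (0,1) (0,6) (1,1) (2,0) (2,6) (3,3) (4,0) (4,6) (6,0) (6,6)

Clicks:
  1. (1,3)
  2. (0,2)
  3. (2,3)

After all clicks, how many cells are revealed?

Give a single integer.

Answer: 12

Derivation:
Click 1 (1,3) count=0: revealed 12 new [(0,2) (0,3) (0,4) (0,5) (1,2) (1,3) (1,4) (1,5) (2,2) (2,3) (2,4) (2,5)] -> total=12
Click 2 (0,2) count=2: revealed 0 new [(none)] -> total=12
Click 3 (2,3) count=1: revealed 0 new [(none)] -> total=12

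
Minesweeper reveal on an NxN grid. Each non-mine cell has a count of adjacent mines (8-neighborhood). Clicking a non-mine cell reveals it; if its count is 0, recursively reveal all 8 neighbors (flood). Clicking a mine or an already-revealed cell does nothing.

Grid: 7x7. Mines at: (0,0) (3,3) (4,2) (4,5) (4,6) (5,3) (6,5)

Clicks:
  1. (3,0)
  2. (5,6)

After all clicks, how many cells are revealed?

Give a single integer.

Click 1 (3,0) count=0: revealed 34 new [(0,1) (0,2) (0,3) (0,4) (0,5) (0,6) (1,0) (1,1) (1,2) (1,3) (1,4) (1,5) (1,6) (2,0) (2,1) (2,2) (2,3) (2,4) (2,5) (2,6) (3,0) (3,1) (3,2) (3,4) (3,5) (3,6) (4,0) (4,1) (5,0) (5,1) (5,2) (6,0) (6,1) (6,2)] -> total=34
Click 2 (5,6) count=3: revealed 1 new [(5,6)] -> total=35

Answer: 35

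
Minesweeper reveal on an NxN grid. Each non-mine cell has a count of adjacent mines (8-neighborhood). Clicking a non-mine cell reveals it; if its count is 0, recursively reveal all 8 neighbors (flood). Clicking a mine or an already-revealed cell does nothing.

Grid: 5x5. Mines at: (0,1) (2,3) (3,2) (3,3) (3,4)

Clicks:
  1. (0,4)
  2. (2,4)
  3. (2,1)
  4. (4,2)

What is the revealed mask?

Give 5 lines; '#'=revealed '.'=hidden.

Click 1 (0,4) count=0: revealed 6 new [(0,2) (0,3) (0,4) (1,2) (1,3) (1,4)] -> total=6
Click 2 (2,4) count=3: revealed 1 new [(2,4)] -> total=7
Click 3 (2,1) count=1: revealed 1 new [(2,1)] -> total=8
Click 4 (4,2) count=2: revealed 1 new [(4,2)] -> total=9

Answer: ..###
..###
.#..#
.....
..#..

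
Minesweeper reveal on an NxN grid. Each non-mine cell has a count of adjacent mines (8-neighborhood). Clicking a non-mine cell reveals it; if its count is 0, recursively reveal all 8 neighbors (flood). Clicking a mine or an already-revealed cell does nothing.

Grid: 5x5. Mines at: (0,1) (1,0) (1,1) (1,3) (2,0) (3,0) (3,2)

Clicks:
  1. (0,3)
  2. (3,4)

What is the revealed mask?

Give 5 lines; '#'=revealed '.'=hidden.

Click 1 (0,3) count=1: revealed 1 new [(0,3)] -> total=1
Click 2 (3,4) count=0: revealed 6 new [(2,3) (2,4) (3,3) (3,4) (4,3) (4,4)] -> total=7

Answer: ...#.
.....
...##
...##
...##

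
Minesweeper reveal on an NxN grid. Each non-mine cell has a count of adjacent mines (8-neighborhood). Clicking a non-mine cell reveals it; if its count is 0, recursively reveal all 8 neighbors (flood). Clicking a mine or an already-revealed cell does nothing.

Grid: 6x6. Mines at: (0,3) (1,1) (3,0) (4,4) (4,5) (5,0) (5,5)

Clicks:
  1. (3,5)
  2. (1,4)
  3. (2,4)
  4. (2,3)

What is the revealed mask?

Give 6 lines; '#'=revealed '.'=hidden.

Click 1 (3,5) count=2: revealed 1 new [(3,5)] -> total=1
Click 2 (1,4) count=1: revealed 1 new [(1,4)] -> total=2
Click 3 (2,4) count=0: revealed 20 new [(0,4) (0,5) (1,2) (1,3) (1,5) (2,1) (2,2) (2,3) (2,4) (2,5) (3,1) (3,2) (3,3) (3,4) (4,1) (4,2) (4,3) (5,1) (5,2) (5,3)] -> total=22
Click 4 (2,3) count=0: revealed 0 new [(none)] -> total=22

Answer: ....##
..####
.#####
.#####
.###..
.###..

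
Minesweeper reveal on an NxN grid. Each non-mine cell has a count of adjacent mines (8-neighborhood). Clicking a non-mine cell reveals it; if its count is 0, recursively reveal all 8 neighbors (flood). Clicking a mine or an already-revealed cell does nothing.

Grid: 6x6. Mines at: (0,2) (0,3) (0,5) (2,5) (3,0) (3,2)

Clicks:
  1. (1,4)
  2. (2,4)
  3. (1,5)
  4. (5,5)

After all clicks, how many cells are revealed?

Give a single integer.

Click 1 (1,4) count=3: revealed 1 new [(1,4)] -> total=1
Click 2 (2,4) count=1: revealed 1 new [(2,4)] -> total=2
Click 3 (1,5) count=2: revealed 1 new [(1,5)] -> total=3
Click 4 (5,5) count=0: revealed 15 new [(3,3) (3,4) (3,5) (4,0) (4,1) (4,2) (4,3) (4,4) (4,5) (5,0) (5,1) (5,2) (5,3) (5,4) (5,5)] -> total=18

Answer: 18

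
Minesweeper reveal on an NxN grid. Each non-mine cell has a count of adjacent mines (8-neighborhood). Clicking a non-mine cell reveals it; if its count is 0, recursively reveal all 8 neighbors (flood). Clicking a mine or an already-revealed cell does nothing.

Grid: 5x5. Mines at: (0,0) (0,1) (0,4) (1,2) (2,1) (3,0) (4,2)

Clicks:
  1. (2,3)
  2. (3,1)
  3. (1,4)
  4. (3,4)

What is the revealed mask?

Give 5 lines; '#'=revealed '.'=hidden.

Answer: .....
...##
...##
.#.##
...##

Derivation:
Click 1 (2,3) count=1: revealed 1 new [(2,3)] -> total=1
Click 2 (3,1) count=3: revealed 1 new [(3,1)] -> total=2
Click 3 (1,4) count=1: revealed 1 new [(1,4)] -> total=3
Click 4 (3,4) count=0: revealed 6 new [(1,3) (2,4) (3,3) (3,4) (4,3) (4,4)] -> total=9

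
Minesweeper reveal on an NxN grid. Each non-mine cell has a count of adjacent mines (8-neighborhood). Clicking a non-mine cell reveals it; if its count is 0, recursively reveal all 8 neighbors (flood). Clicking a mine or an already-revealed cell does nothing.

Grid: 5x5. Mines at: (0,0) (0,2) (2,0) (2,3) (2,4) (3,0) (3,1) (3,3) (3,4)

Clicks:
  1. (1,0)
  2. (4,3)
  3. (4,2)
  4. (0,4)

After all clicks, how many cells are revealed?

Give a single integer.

Click 1 (1,0) count=2: revealed 1 new [(1,0)] -> total=1
Click 2 (4,3) count=2: revealed 1 new [(4,3)] -> total=2
Click 3 (4,2) count=2: revealed 1 new [(4,2)] -> total=3
Click 4 (0,4) count=0: revealed 4 new [(0,3) (0,4) (1,3) (1,4)] -> total=7

Answer: 7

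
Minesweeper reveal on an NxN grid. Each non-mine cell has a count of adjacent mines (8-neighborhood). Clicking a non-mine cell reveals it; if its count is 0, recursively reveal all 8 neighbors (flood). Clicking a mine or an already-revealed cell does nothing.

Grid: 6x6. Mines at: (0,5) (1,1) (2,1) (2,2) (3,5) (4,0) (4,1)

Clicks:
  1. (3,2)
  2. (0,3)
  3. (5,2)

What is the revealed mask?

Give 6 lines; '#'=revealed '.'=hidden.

Answer: ..###.
..###.
......
..#...
......
..#...

Derivation:
Click 1 (3,2) count=3: revealed 1 new [(3,2)] -> total=1
Click 2 (0,3) count=0: revealed 6 new [(0,2) (0,3) (0,4) (1,2) (1,3) (1,4)] -> total=7
Click 3 (5,2) count=1: revealed 1 new [(5,2)] -> total=8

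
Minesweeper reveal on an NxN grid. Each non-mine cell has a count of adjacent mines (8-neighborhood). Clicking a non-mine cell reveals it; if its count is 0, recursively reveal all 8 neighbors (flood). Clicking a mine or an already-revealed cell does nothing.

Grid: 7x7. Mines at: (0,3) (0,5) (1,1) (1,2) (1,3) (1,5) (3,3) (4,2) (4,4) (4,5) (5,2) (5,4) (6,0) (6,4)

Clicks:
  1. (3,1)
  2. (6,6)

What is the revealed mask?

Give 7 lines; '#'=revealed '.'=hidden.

Click 1 (3,1) count=1: revealed 1 new [(3,1)] -> total=1
Click 2 (6,6) count=0: revealed 4 new [(5,5) (5,6) (6,5) (6,6)] -> total=5

Answer: .......
.......
.......
.#.....
.......
.....##
.....##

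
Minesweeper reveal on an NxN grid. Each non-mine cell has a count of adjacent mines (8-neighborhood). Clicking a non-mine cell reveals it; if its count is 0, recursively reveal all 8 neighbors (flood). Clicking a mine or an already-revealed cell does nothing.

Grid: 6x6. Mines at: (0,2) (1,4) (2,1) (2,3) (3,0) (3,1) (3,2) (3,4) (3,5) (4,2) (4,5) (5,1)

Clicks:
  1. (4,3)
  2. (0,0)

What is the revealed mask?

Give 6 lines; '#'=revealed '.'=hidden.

Answer: ##....
##....
......
......
...#..
......

Derivation:
Click 1 (4,3) count=3: revealed 1 new [(4,3)] -> total=1
Click 2 (0,0) count=0: revealed 4 new [(0,0) (0,1) (1,0) (1,1)] -> total=5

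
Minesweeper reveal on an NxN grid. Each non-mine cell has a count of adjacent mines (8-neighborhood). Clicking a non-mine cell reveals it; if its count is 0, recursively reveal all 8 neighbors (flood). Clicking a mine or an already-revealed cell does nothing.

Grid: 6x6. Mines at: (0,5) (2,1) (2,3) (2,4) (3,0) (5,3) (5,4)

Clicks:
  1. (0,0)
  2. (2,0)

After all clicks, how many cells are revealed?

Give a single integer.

Click 1 (0,0) count=0: revealed 10 new [(0,0) (0,1) (0,2) (0,3) (0,4) (1,0) (1,1) (1,2) (1,3) (1,4)] -> total=10
Click 2 (2,0) count=2: revealed 1 new [(2,0)] -> total=11

Answer: 11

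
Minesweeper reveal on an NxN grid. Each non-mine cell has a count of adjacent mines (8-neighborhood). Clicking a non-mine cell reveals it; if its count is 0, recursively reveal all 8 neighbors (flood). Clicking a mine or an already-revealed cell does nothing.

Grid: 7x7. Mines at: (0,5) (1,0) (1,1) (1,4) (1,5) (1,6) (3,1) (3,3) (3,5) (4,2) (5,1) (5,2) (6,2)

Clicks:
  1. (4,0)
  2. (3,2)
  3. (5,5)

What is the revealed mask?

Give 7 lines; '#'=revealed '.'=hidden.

Answer: .......
.......
.......
..#....
#..####
...####
...####

Derivation:
Click 1 (4,0) count=2: revealed 1 new [(4,0)] -> total=1
Click 2 (3,2) count=3: revealed 1 new [(3,2)] -> total=2
Click 3 (5,5) count=0: revealed 12 new [(4,3) (4,4) (4,5) (4,6) (5,3) (5,4) (5,5) (5,6) (6,3) (6,4) (6,5) (6,6)] -> total=14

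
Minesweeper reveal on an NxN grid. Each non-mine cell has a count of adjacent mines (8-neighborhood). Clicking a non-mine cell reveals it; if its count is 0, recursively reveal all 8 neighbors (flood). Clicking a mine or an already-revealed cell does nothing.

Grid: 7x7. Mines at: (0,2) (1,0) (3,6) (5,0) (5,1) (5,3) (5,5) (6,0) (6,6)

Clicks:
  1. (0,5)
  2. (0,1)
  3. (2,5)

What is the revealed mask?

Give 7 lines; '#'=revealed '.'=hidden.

Click 1 (0,5) count=0: revealed 29 new [(0,3) (0,4) (0,5) (0,6) (1,1) (1,2) (1,3) (1,4) (1,5) (1,6) (2,0) (2,1) (2,2) (2,3) (2,4) (2,5) (2,6) (3,0) (3,1) (3,2) (3,3) (3,4) (3,5) (4,0) (4,1) (4,2) (4,3) (4,4) (4,5)] -> total=29
Click 2 (0,1) count=2: revealed 1 new [(0,1)] -> total=30
Click 3 (2,5) count=1: revealed 0 new [(none)] -> total=30

Answer: .#.####
.######
#######
######.
######.
.......
.......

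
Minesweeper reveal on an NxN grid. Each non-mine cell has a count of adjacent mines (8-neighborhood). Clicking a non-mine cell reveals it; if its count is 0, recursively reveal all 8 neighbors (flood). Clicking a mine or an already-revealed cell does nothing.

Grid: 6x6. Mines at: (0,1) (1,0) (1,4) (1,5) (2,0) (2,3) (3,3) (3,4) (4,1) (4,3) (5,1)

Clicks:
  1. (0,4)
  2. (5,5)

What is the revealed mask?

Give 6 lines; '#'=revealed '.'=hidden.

Answer: ....#.
......
......
......
....##
....##

Derivation:
Click 1 (0,4) count=2: revealed 1 new [(0,4)] -> total=1
Click 2 (5,5) count=0: revealed 4 new [(4,4) (4,5) (5,4) (5,5)] -> total=5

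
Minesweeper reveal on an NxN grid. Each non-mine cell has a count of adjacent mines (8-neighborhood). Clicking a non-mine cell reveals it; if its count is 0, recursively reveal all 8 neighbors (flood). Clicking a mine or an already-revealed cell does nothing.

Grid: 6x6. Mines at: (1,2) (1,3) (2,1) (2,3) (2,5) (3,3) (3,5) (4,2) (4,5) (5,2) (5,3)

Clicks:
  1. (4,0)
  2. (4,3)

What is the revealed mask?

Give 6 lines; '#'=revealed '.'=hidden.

Click 1 (4,0) count=0: revealed 6 new [(3,0) (3,1) (4,0) (4,1) (5,0) (5,1)] -> total=6
Click 2 (4,3) count=4: revealed 1 new [(4,3)] -> total=7

Answer: ......
......
......
##....
##.#..
##....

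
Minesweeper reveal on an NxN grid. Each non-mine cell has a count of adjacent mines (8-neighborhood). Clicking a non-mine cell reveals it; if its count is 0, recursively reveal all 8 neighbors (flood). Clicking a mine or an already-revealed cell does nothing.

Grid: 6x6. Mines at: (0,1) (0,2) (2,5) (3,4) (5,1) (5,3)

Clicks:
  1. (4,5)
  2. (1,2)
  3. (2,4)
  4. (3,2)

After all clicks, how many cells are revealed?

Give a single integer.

Click 1 (4,5) count=1: revealed 1 new [(4,5)] -> total=1
Click 2 (1,2) count=2: revealed 1 new [(1,2)] -> total=2
Click 3 (2,4) count=2: revealed 1 new [(2,4)] -> total=3
Click 4 (3,2) count=0: revealed 15 new [(1,0) (1,1) (1,3) (2,0) (2,1) (2,2) (2,3) (3,0) (3,1) (3,2) (3,3) (4,0) (4,1) (4,2) (4,3)] -> total=18

Answer: 18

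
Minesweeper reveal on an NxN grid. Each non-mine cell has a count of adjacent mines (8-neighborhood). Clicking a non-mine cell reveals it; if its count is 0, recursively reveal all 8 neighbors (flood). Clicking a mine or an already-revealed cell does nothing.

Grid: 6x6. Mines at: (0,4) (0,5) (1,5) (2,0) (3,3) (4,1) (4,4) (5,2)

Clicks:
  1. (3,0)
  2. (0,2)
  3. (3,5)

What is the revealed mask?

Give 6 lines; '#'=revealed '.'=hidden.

Click 1 (3,0) count=2: revealed 1 new [(3,0)] -> total=1
Click 2 (0,2) count=0: revealed 11 new [(0,0) (0,1) (0,2) (0,3) (1,0) (1,1) (1,2) (1,3) (2,1) (2,2) (2,3)] -> total=12
Click 3 (3,5) count=1: revealed 1 new [(3,5)] -> total=13

Answer: ####..
####..
.###..
#....#
......
......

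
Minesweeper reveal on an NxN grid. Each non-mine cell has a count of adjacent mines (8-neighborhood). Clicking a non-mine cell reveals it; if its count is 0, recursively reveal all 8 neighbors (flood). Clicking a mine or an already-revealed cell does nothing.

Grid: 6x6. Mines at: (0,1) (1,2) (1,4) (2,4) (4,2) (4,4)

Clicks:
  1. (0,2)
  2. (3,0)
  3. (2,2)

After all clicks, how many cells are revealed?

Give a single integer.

Answer: 12

Derivation:
Click 1 (0,2) count=2: revealed 1 new [(0,2)] -> total=1
Click 2 (3,0) count=0: revealed 10 new [(1,0) (1,1) (2,0) (2,1) (3,0) (3,1) (4,0) (4,1) (5,0) (5,1)] -> total=11
Click 3 (2,2) count=1: revealed 1 new [(2,2)] -> total=12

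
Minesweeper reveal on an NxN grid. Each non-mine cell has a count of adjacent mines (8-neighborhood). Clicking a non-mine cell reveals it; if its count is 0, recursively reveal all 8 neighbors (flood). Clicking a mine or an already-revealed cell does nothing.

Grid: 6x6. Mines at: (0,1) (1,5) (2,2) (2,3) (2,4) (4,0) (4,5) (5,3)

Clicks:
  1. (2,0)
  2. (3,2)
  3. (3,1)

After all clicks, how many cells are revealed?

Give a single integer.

Click 1 (2,0) count=0: revealed 6 new [(1,0) (1,1) (2,0) (2,1) (3,0) (3,1)] -> total=6
Click 2 (3,2) count=2: revealed 1 new [(3,2)] -> total=7
Click 3 (3,1) count=2: revealed 0 new [(none)] -> total=7

Answer: 7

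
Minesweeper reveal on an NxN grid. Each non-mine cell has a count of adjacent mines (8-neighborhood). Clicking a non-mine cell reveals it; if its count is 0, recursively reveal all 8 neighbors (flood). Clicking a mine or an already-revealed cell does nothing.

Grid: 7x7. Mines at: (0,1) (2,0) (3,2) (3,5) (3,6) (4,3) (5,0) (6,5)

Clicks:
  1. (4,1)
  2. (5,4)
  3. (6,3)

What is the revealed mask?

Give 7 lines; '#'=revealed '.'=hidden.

Click 1 (4,1) count=2: revealed 1 new [(4,1)] -> total=1
Click 2 (5,4) count=2: revealed 1 new [(5,4)] -> total=2
Click 3 (6,3) count=0: revealed 7 new [(5,1) (5,2) (5,3) (6,1) (6,2) (6,3) (6,4)] -> total=9

Answer: .......
.......
.......
.......
.#.....
.####..
.####..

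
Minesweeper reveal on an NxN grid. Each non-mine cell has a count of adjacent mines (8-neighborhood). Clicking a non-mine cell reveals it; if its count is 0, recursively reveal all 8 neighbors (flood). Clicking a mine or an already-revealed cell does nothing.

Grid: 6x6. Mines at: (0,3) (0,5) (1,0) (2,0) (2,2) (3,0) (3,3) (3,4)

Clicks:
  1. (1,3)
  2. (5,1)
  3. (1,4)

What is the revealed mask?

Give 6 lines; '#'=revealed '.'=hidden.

Answer: ......
...##.
......
......
######
######

Derivation:
Click 1 (1,3) count=2: revealed 1 new [(1,3)] -> total=1
Click 2 (5,1) count=0: revealed 12 new [(4,0) (4,1) (4,2) (4,3) (4,4) (4,5) (5,0) (5,1) (5,2) (5,3) (5,4) (5,5)] -> total=13
Click 3 (1,4) count=2: revealed 1 new [(1,4)] -> total=14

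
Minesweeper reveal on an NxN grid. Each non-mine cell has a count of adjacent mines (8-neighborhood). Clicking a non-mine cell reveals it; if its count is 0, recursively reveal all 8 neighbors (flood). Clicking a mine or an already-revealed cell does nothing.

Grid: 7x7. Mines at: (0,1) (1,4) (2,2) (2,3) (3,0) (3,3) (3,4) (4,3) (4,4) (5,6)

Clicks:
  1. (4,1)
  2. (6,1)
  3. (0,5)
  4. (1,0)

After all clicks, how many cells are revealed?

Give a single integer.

Click 1 (4,1) count=1: revealed 1 new [(4,1)] -> total=1
Click 2 (6,1) count=0: revealed 14 new [(4,0) (4,2) (5,0) (5,1) (5,2) (5,3) (5,4) (5,5) (6,0) (6,1) (6,2) (6,3) (6,4) (6,5)] -> total=15
Click 3 (0,5) count=1: revealed 1 new [(0,5)] -> total=16
Click 4 (1,0) count=1: revealed 1 new [(1,0)] -> total=17

Answer: 17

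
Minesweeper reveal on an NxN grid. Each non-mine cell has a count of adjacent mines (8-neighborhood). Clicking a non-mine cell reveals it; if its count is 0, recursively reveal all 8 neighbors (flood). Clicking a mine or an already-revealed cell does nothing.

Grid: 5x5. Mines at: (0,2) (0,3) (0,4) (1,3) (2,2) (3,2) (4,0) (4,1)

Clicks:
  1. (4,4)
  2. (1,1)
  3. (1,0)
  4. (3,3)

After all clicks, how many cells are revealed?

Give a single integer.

Click 1 (4,4) count=0: revealed 6 new [(2,3) (2,4) (3,3) (3,4) (4,3) (4,4)] -> total=6
Click 2 (1,1) count=2: revealed 1 new [(1,1)] -> total=7
Click 3 (1,0) count=0: revealed 7 new [(0,0) (0,1) (1,0) (2,0) (2,1) (3,0) (3,1)] -> total=14
Click 4 (3,3) count=2: revealed 0 new [(none)] -> total=14

Answer: 14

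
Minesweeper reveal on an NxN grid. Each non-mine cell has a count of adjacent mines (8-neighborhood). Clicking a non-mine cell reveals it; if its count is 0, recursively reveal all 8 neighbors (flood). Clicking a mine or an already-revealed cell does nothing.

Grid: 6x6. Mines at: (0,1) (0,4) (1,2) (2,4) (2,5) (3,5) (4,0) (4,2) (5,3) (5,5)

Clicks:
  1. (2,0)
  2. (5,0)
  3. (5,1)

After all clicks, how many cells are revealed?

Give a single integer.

Answer: 8

Derivation:
Click 1 (2,0) count=0: revealed 6 new [(1,0) (1,1) (2,0) (2,1) (3,0) (3,1)] -> total=6
Click 2 (5,0) count=1: revealed 1 new [(5,0)] -> total=7
Click 3 (5,1) count=2: revealed 1 new [(5,1)] -> total=8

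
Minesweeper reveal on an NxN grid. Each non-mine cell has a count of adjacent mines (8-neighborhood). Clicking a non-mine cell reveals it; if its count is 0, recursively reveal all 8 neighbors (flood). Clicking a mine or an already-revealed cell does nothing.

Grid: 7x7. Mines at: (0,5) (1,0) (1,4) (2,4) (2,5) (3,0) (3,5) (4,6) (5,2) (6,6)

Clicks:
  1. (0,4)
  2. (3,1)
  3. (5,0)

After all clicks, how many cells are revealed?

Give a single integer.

Click 1 (0,4) count=2: revealed 1 new [(0,4)] -> total=1
Click 2 (3,1) count=1: revealed 1 new [(3,1)] -> total=2
Click 3 (5,0) count=0: revealed 6 new [(4,0) (4,1) (5,0) (5,1) (6,0) (6,1)] -> total=8

Answer: 8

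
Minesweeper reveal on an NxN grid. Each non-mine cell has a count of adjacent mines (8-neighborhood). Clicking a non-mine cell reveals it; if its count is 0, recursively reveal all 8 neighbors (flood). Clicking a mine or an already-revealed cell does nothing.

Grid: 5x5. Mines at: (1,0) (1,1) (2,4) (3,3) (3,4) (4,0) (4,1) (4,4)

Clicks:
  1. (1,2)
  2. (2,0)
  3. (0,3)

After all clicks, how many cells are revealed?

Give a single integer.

Answer: 7

Derivation:
Click 1 (1,2) count=1: revealed 1 new [(1,2)] -> total=1
Click 2 (2,0) count=2: revealed 1 new [(2,0)] -> total=2
Click 3 (0,3) count=0: revealed 5 new [(0,2) (0,3) (0,4) (1,3) (1,4)] -> total=7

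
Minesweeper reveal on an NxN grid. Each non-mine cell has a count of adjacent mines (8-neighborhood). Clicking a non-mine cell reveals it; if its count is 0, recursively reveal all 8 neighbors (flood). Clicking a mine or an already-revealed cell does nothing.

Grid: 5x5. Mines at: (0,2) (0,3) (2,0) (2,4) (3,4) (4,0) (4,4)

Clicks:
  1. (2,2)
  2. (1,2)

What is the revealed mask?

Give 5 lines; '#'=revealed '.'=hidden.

Click 1 (2,2) count=0: revealed 12 new [(1,1) (1,2) (1,3) (2,1) (2,2) (2,3) (3,1) (3,2) (3,3) (4,1) (4,2) (4,3)] -> total=12
Click 2 (1,2) count=2: revealed 0 new [(none)] -> total=12

Answer: .....
.###.
.###.
.###.
.###.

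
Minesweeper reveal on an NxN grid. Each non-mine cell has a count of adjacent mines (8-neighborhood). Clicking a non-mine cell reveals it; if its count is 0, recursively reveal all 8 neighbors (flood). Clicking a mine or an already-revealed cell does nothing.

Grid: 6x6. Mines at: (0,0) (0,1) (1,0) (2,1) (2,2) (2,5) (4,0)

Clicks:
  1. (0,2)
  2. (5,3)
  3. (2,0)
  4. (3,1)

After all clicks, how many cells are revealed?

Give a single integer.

Click 1 (0,2) count=1: revealed 1 new [(0,2)] -> total=1
Click 2 (5,3) count=0: revealed 15 new [(3,1) (3,2) (3,3) (3,4) (3,5) (4,1) (4,2) (4,3) (4,4) (4,5) (5,1) (5,2) (5,3) (5,4) (5,5)] -> total=16
Click 3 (2,0) count=2: revealed 1 new [(2,0)] -> total=17
Click 4 (3,1) count=3: revealed 0 new [(none)] -> total=17

Answer: 17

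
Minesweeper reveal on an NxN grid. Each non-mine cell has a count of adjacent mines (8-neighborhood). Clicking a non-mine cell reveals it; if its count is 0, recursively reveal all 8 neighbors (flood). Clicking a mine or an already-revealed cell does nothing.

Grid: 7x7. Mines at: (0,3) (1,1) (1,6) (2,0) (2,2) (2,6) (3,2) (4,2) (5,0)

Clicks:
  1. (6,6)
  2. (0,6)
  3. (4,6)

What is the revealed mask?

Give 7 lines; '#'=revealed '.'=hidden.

Click 1 (6,6) count=0: revealed 26 new [(1,3) (1,4) (1,5) (2,3) (2,4) (2,5) (3,3) (3,4) (3,5) (3,6) (4,3) (4,4) (4,5) (4,6) (5,1) (5,2) (5,3) (5,4) (5,5) (5,6) (6,1) (6,2) (6,3) (6,4) (6,5) (6,6)] -> total=26
Click 2 (0,6) count=1: revealed 1 new [(0,6)] -> total=27
Click 3 (4,6) count=0: revealed 0 new [(none)] -> total=27

Answer: ......#
...###.
...###.
...####
...####
.######
.######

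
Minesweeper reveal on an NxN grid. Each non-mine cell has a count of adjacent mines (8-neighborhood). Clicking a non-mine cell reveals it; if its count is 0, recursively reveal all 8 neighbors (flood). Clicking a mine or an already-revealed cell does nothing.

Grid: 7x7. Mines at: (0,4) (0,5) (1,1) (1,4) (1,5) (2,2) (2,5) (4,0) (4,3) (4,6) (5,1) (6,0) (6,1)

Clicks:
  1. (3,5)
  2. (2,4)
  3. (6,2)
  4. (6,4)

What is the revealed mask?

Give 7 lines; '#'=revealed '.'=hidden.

Click 1 (3,5) count=2: revealed 1 new [(3,5)] -> total=1
Click 2 (2,4) count=3: revealed 1 new [(2,4)] -> total=2
Click 3 (6,2) count=2: revealed 1 new [(6,2)] -> total=3
Click 4 (6,4) count=0: revealed 9 new [(5,2) (5,3) (5,4) (5,5) (5,6) (6,3) (6,4) (6,5) (6,6)] -> total=12

Answer: .......
.......
....#..
.....#.
.......
..#####
..#####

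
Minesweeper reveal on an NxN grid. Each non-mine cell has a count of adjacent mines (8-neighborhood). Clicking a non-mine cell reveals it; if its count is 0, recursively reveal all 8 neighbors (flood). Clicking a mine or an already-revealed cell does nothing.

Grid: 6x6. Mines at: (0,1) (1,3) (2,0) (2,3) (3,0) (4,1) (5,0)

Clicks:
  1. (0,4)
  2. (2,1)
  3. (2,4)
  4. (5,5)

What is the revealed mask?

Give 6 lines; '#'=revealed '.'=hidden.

Click 1 (0,4) count=1: revealed 1 new [(0,4)] -> total=1
Click 2 (2,1) count=2: revealed 1 new [(2,1)] -> total=2
Click 3 (2,4) count=2: revealed 1 new [(2,4)] -> total=3
Click 4 (5,5) count=0: revealed 16 new [(0,5) (1,4) (1,5) (2,5) (3,2) (3,3) (3,4) (3,5) (4,2) (4,3) (4,4) (4,5) (5,2) (5,3) (5,4) (5,5)] -> total=19

Answer: ....##
....##
.#..##
..####
..####
..####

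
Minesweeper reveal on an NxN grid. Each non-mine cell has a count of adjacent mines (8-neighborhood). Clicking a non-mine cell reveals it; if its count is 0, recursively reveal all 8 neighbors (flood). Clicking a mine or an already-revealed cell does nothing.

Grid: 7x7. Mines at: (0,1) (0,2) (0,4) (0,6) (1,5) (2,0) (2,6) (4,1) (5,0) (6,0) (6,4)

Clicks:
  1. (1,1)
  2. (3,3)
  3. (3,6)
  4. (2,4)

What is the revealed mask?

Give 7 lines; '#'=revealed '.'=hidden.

Answer: .......
.####..
.#####.
.######
..#####
..#####
.....##

Derivation:
Click 1 (1,1) count=3: revealed 1 new [(1,1)] -> total=1
Click 2 (3,3) count=0: revealed 26 new [(1,2) (1,3) (1,4) (2,1) (2,2) (2,3) (2,4) (2,5) (3,1) (3,2) (3,3) (3,4) (3,5) (3,6) (4,2) (4,3) (4,4) (4,5) (4,6) (5,2) (5,3) (5,4) (5,5) (5,6) (6,5) (6,6)] -> total=27
Click 3 (3,6) count=1: revealed 0 new [(none)] -> total=27
Click 4 (2,4) count=1: revealed 0 new [(none)] -> total=27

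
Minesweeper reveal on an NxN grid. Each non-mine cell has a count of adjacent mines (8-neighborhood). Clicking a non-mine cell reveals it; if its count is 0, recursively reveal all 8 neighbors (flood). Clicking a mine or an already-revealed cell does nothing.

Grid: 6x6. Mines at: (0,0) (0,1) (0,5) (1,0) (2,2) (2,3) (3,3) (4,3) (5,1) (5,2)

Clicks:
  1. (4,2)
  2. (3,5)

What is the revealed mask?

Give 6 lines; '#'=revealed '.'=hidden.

Answer: ......
....##
....##
....##
..#.##
....##

Derivation:
Click 1 (4,2) count=4: revealed 1 new [(4,2)] -> total=1
Click 2 (3,5) count=0: revealed 10 new [(1,4) (1,5) (2,4) (2,5) (3,4) (3,5) (4,4) (4,5) (5,4) (5,5)] -> total=11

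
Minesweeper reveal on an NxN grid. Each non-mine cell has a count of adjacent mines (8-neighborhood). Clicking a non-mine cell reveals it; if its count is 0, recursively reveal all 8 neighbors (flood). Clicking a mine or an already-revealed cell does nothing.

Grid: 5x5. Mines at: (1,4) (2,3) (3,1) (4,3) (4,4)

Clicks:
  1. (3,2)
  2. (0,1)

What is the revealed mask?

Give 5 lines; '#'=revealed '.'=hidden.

Answer: ####.
####.
###..
..#..
.....

Derivation:
Click 1 (3,2) count=3: revealed 1 new [(3,2)] -> total=1
Click 2 (0,1) count=0: revealed 11 new [(0,0) (0,1) (0,2) (0,3) (1,0) (1,1) (1,2) (1,3) (2,0) (2,1) (2,2)] -> total=12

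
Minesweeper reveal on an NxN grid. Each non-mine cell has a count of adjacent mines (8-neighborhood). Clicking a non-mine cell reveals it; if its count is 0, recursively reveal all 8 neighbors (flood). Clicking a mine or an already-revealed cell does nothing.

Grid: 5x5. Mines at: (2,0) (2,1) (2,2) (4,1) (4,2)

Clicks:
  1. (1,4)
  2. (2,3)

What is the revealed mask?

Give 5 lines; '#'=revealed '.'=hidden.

Click 1 (1,4) count=0: revealed 16 new [(0,0) (0,1) (0,2) (0,3) (0,4) (1,0) (1,1) (1,2) (1,3) (1,4) (2,3) (2,4) (3,3) (3,4) (4,3) (4,4)] -> total=16
Click 2 (2,3) count=1: revealed 0 new [(none)] -> total=16

Answer: #####
#####
...##
...##
...##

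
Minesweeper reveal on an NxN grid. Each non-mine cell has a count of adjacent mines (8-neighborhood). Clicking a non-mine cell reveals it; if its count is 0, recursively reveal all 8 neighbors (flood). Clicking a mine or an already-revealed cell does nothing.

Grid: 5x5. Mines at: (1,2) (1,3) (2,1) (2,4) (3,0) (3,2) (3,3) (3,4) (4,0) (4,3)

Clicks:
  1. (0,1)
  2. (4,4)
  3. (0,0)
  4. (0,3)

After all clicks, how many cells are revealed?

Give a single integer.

Click 1 (0,1) count=1: revealed 1 new [(0,1)] -> total=1
Click 2 (4,4) count=3: revealed 1 new [(4,4)] -> total=2
Click 3 (0,0) count=0: revealed 3 new [(0,0) (1,0) (1,1)] -> total=5
Click 4 (0,3) count=2: revealed 1 new [(0,3)] -> total=6

Answer: 6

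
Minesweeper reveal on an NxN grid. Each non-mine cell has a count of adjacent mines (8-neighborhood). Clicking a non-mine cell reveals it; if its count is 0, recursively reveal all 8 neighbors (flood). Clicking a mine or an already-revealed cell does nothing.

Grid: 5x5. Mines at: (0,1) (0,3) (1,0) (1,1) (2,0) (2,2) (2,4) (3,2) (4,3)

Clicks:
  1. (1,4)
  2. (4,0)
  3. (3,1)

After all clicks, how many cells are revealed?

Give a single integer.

Answer: 5

Derivation:
Click 1 (1,4) count=2: revealed 1 new [(1,4)] -> total=1
Click 2 (4,0) count=0: revealed 4 new [(3,0) (3,1) (4,0) (4,1)] -> total=5
Click 3 (3,1) count=3: revealed 0 new [(none)] -> total=5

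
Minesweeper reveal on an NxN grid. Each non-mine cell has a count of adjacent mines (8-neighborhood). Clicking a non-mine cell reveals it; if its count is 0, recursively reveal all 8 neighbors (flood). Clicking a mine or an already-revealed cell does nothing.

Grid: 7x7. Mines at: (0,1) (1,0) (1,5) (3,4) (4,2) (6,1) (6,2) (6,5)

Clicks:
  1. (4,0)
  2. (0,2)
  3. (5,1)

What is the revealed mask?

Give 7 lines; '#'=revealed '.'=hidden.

Answer: ..#....
.......
##.....
##.....
##.....
##.....
.......

Derivation:
Click 1 (4,0) count=0: revealed 8 new [(2,0) (2,1) (3,0) (3,1) (4,0) (4,1) (5,0) (5,1)] -> total=8
Click 2 (0,2) count=1: revealed 1 new [(0,2)] -> total=9
Click 3 (5,1) count=3: revealed 0 new [(none)] -> total=9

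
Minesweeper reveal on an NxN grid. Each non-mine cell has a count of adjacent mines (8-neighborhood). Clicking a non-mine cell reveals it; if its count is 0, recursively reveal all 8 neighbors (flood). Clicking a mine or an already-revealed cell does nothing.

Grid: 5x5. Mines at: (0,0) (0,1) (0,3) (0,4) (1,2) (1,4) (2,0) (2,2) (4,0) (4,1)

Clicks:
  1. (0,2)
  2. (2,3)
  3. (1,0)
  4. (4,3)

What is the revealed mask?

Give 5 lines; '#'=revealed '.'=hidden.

Click 1 (0,2) count=3: revealed 1 new [(0,2)] -> total=1
Click 2 (2,3) count=3: revealed 1 new [(2,3)] -> total=2
Click 3 (1,0) count=3: revealed 1 new [(1,0)] -> total=3
Click 4 (4,3) count=0: revealed 7 new [(2,4) (3,2) (3,3) (3,4) (4,2) (4,3) (4,4)] -> total=10

Answer: ..#..
#....
...##
..###
..###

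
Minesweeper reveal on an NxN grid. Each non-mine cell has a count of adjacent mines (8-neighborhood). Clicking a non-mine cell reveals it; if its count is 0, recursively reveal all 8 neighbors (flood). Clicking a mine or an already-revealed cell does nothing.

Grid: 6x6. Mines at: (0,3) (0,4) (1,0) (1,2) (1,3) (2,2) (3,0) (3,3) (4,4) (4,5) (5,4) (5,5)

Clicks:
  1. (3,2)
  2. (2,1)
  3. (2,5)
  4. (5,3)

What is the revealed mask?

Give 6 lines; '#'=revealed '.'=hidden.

Answer: ......
....##
.#..##
..#.##
......
...#..

Derivation:
Click 1 (3,2) count=2: revealed 1 new [(3,2)] -> total=1
Click 2 (2,1) count=4: revealed 1 new [(2,1)] -> total=2
Click 3 (2,5) count=0: revealed 6 new [(1,4) (1,5) (2,4) (2,5) (3,4) (3,5)] -> total=8
Click 4 (5,3) count=2: revealed 1 new [(5,3)] -> total=9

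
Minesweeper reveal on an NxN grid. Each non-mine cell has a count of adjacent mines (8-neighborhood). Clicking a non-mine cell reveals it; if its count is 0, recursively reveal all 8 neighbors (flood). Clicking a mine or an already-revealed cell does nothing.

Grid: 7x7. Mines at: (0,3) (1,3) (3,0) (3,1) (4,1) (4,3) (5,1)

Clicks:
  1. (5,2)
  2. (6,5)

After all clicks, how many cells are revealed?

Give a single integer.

Answer: 25

Derivation:
Click 1 (5,2) count=3: revealed 1 new [(5,2)] -> total=1
Click 2 (6,5) count=0: revealed 24 new [(0,4) (0,5) (0,6) (1,4) (1,5) (1,6) (2,4) (2,5) (2,6) (3,4) (3,5) (3,6) (4,4) (4,5) (4,6) (5,3) (5,4) (5,5) (5,6) (6,2) (6,3) (6,4) (6,5) (6,6)] -> total=25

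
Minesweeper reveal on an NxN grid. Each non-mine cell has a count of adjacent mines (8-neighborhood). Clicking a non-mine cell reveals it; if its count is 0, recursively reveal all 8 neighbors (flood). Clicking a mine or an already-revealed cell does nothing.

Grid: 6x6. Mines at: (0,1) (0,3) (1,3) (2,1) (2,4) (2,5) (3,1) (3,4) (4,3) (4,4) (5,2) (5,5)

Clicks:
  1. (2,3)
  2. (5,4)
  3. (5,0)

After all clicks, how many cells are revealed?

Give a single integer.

Click 1 (2,3) count=3: revealed 1 new [(2,3)] -> total=1
Click 2 (5,4) count=3: revealed 1 new [(5,4)] -> total=2
Click 3 (5,0) count=0: revealed 4 new [(4,0) (4,1) (5,0) (5,1)] -> total=6

Answer: 6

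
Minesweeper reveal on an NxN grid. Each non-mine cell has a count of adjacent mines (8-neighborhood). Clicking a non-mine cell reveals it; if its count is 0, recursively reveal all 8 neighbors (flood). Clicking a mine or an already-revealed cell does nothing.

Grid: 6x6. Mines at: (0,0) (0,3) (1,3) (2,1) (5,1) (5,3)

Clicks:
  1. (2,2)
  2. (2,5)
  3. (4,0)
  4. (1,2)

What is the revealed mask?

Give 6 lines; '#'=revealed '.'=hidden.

Click 1 (2,2) count=2: revealed 1 new [(2,2)] -> total=1
Click 2 (2,5) count=0: revealed 17 new [(0,4) (0,5) (1,4) (1,5) (2,3) (2,4) (2,5) (3,2) (3,3) (3,4) (3,5) (4,2) (4,3) (4,4) (4,5) (5,4) (5,5)] -> total=18
Click 3 (4,0) count=1: revealed 1 new [(4,0)] -> total=19
Click 4 (1,2) count=3: revealed 1 new [(1,2)] -> total=20

Answer: ....##
..#.##
..####
..####
#.####
....##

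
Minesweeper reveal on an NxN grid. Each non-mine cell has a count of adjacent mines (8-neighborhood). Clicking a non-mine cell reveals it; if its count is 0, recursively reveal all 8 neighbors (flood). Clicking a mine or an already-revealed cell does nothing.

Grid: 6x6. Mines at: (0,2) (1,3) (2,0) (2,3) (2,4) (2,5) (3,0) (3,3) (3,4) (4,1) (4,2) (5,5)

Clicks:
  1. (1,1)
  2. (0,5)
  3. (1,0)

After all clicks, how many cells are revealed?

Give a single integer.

Click 1 (1,1) count=2: revealed 1 new [(1,1)] -> total=1
Click 2 (0,5) count=0: revealed 4 new [(0,4) (0,5) (1,4) (1,5)] -> total=5
Click 3 (1,0) count=1: revealed 1 new [(1,0)] -> total=6

Answer: 6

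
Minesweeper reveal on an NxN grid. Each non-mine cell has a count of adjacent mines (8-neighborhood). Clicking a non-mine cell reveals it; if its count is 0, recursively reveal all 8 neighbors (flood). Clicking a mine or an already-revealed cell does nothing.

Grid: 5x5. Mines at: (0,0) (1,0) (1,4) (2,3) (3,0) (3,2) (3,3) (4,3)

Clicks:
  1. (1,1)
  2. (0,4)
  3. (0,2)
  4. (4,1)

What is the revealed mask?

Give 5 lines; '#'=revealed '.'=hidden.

Answer: .####
.###.
.....
.....
.#...

Derivation:
Click 1 (1,1) count=2: revealed 1 new [(1,1)] -> total=1
Click 2 (0,4) count=1: revealed 1 new [(0,4)] -> total=2
Click 3 (0,2) count=0: revealed 5 new [(0,1) (0,2) (0,3) (1,2) (1,3)] -> total=7
Click 4 (4,1) count=2: revealed 1 new [(4,1)] -> total=8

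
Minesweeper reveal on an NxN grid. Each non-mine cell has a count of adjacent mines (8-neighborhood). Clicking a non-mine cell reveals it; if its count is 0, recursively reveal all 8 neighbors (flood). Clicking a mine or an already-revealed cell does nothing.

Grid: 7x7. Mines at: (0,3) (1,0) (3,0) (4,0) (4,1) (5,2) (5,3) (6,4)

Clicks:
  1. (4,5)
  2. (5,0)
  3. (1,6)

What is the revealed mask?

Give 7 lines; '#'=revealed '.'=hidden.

Click 1 (4,5) count=0: revealed 31 new [(0,4) (0,5) (0,6) (1,1) (1,2) (1,3) (1,4) (1,5) (1,6) (2,1) (2,2) (2,3) (2,4) (2,5) (2,6) (3,1) (3,2) (3,3) (3,4) (3,5) (3,6) (4,2) (4,3) (4,4) (4,5) (4,6) (5,4) (5,5) (5,6) (6,5) (6,6)] -> total=31
Click 2 (5,0) count=2: revealed 1 new [(5,0)] -> total=32
Click 3 (1,6) count=0: revealed 0 new [(none)] -> total=32

Answer: ....###
.######
.######
.######
..#####
#...###
.....##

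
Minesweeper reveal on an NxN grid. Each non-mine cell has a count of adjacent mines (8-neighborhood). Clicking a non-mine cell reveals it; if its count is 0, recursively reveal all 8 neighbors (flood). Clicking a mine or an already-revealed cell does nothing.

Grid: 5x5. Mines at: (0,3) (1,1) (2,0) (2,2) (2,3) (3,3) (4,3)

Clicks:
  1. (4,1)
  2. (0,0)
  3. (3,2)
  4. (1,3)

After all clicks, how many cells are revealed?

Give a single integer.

Answer: 8

Derivation:
Click 1 (4,1) count=0: revealed 6 new [(3,0) (3,1) (3,2) (4,0) (4,1) (4,2)] -> total=6
Click 2 (0,0) count=1: revealed 1 new [(0,0)] -> total=7
Click 3 (3,2) count=4: revealed 0 new [(none)] -> total=7
Click 4 (1,3) count=3: revealed 1 new [(1,3)] -> total=8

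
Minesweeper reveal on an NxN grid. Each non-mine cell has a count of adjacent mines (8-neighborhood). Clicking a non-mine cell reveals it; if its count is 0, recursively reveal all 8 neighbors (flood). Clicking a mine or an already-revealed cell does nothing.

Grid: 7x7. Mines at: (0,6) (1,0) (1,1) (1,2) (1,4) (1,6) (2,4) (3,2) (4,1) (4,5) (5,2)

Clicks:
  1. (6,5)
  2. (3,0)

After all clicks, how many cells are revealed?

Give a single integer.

Click 1 (6,5) count=0: revealed 8 new [(5,3) (5,4) (5,5) (5,6) (6,3) (6,4) (6,5) (6,6)] -> total=8
Click 2 (3,0) count=1: revealed 1 new [(3,0)] -> total=9

Answer: 9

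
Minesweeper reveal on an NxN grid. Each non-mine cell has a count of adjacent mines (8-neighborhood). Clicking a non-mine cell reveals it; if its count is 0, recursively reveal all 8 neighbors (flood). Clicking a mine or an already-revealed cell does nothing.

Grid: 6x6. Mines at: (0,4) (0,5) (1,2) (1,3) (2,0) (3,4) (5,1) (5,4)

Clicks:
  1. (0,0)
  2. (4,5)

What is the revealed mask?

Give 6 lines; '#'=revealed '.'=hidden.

Click 1 (0,0) count=0: revealed 4 new [(0,0) (0,1) (1,0) (1,1)] -> total=4
Click 2 (4,5) count=2: revealed 1 new [(4,5)] -> total=5

Answer: ##....
##....
......
......
.....#
......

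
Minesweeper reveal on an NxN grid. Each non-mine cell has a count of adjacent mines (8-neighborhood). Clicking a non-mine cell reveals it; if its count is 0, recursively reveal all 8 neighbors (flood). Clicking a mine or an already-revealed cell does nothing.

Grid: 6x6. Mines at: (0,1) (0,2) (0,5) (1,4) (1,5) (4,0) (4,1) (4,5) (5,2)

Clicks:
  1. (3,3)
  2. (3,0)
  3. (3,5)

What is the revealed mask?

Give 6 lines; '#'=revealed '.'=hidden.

Answer: ......
####..
#####.
######
..###.
......

Derivation:
Click 1 (3,3) count=0: revealed 17 new [(1,0) (1,1) (1,2) (1,3) (2,0) (2,1) (2,2) (2,3) (2,4) (3,0) (3,1) (3,2) (3,3) (3,4) (4,2) (4,3) (4,4)] -> total=17
Click 2 (3,0) count=2: revealed 0 new [(none)] -> total=17
Click 3 (3,5) count=1: revealed 1 new [(3,5)] -> total=18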